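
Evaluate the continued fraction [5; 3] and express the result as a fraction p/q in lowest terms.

a_0 = 5: 5/1
a_1 = 3: 16/3

16/3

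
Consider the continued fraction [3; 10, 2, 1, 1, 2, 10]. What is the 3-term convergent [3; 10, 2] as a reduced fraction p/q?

Collapse the nested fraction from the inside out:
Start with 2.
10 + 1/(2/1) = 10 + 1/2 = 21/2
3 + 1/(21/2) = 3 + 2/21 = 65/21

65/21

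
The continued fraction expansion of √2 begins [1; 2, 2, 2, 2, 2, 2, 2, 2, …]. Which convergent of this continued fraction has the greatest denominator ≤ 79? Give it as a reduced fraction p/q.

99/70

List convergents until the denominator exceeds the bound:
a_0 = 1: 1/1  (≤ bound)
a_1 = 2: 3/2  (≤ bound)
a_2 = 2: 7/5  (≤ bound)
a_3 = 2: 17/12  (≤ bound)
a_4 = 2: 41/29  (≤ bound)
a_5 = 2: 99/70  (≤ bound)
a_6 = 2: 239/169  (> 79, stop)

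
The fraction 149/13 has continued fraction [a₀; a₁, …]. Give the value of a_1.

⌊149/13⌋ = 11, remainder 6
⌊13/6⌋ = 2, remainder 1

2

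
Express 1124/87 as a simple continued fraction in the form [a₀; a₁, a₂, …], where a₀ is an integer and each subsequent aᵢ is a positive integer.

1124 = 12·87 + 80, so a_0 = 12
87 = 1·80 + 7, so a_1 = 1
80 = 11·7 + 3, so a_2 = 11
7 = 2·3 + 1, so a_3 = 2
3 = 3·1 + 0, so a_4 = 3

[12; 1, 11, 2, 3]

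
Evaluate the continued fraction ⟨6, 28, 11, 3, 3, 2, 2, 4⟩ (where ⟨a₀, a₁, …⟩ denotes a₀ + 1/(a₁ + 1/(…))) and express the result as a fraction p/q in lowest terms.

Use the convergent recurrence hₖ = aₖ·hₖ₋₁ + hₖ₋₂ (and likewise for the denominators kₖ):
a_0 = 6: 6/1
a_1 = 28: 169/28
a_2 = 11: 1865/309
a_3 = 3: 5764/955
a_4 = 3: 19157/3174
a_5 = 2: 44078/7303
a_6 = 2: 107313/17780
a_7 = 4: 473330/78423

473330/78423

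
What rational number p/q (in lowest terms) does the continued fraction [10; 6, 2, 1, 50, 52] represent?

508857/50095

Compute successive convergents:
a_0 = 10: 10/1
a_1 = 6: 61/6
a_2 = 2: 132/13
a_3 = 1: 193/19
a_4 = 50: 9782/963
a_5 = 52: 508857/50095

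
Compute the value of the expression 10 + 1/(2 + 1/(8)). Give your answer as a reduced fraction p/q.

Work from the innermost term outward:
Start with 8.
2 + 1/(8/1) = 2 + 1/8 = 17/8
10 + 1/(17/8) = 10 + 8/17 = 178/17

178/17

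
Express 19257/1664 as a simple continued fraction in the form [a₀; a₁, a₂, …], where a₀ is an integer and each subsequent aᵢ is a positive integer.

Repeatedly divide and take the remainder:
19257 ÷ 1664 → quotient 11, remainder 953
1664 ÷ 953 → quotient 1, remainder 711
953 ÷ 711 → quotient 1, remainder 242
711 ÷ 242 → quotient 2, remainder 227
242 ÷ 227 → quotient 1, remainder 15
227 ÷ 15 → quotient 15, remainder 2
15 ÷ 2 → quotient 7, remainder 1
2 ÷ 1 → quotient 2, remainder 0

[11; 1, 1, 2, 1, 15, 7, 2]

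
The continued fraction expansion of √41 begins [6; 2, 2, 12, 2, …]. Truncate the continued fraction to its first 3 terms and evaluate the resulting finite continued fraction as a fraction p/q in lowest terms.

Build up convergents one term at a time:
a_0 = 6: 6/1
a_1 = 2: 13/2
a_2 = 2: 32/5

32/5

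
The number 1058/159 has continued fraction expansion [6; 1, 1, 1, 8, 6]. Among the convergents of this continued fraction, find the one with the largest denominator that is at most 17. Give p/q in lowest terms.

a_0 = 6: 6/1  (≤ bound)
a_1 = 1: 7/1  (≤ bound)
a_2 = 1: 13/2  (≤ bound)
a_3 = 1: 20/3  (≤ bound)
a_4 = 8: 173/26  (> 17, stop)

20/3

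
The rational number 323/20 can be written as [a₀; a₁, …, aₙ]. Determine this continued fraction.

⌊323/20⌋ = 16, remainder 3
⌊20/3⌋ = 6, remainder 2
⌊3/2⌋ = 1, remainder 1
⌊2/1⌋ = 2, remainder 0

[16; 6, 1, 2]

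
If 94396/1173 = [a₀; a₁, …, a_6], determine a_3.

8

Apply division with remainder until the remainder is 0:
94396 = 80·1173 + 556, so a_0 = 80
1173 = 2·556 + 61, so a_1 = 2
556 = 9·61 + 7, so a_2 = 9
61 = 8·7 + 5, so a_3 = 8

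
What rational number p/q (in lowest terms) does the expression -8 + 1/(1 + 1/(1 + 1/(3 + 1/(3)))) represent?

Work from the innermost term outward:
Start with 3.
3 + 1/(3/1) = 3 + 1/3 = 10/3
1 + 1/(10/3) = 1 + 3/10 = 13/10
1 + 1/(13/10) = 1 + 10/13 = 23/13
-8 + 1/(23/13) = -8 + 13/23 = -171/23

-171/23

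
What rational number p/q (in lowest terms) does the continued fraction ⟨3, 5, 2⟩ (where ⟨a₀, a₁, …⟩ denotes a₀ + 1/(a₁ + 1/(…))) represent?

35/11

Collapse the nested fraction from the inside out:
Start with 2.
5 + 1/(2/1) = 5 + 1/2 = 11/2
3 + 1/(11/2) = 3 + 2/11 = 35/11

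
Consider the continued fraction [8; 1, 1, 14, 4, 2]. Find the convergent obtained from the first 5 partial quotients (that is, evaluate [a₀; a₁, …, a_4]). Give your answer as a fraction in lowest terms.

1005/118

Compute successive convergents:
a_0 = 8: 8/1
a_1 = 1: 9/1
a_2 = 1: 17/2
a_3 = 14: 247/29
a_4 = 4: 1005/118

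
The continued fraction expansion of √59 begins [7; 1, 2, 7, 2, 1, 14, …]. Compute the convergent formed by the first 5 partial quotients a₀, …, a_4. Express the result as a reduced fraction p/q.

361/47

Work from the innermost term outward:
Start with 2.
7 + 1/(2/1) = 7 + 1/2 = 15/2
2 + 1/(15/2) = 2 + 2/15 = 32/15
1 + 1/(32/15) = 1 + 15/32 = 47/32
7 + 1/(47/32) = 7 + 32/47 = 361/47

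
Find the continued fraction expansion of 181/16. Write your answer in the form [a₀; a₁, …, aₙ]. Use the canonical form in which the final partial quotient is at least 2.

Run the Euclidean algorithm, recording each quotient:
181 ÷ 16 → quotient 11, remainder 5
16 ÷ 5 → quotient 3, remainder 1
5 ÷ 1 → quotient 5, remainder 0

[11; 3, 5]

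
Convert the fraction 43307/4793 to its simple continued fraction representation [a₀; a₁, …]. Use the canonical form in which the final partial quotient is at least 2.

43307 ÷ 4793 → quotient 9, remainder 170
4793 ÷ 170 → quotient 28, remainder 33
170 ÷ 33 → quotient 5, remainder 5
33 ÷ 5 → quotient 6, remainder 3
5 ÷ 3 → quotient 1, remainder 2
3 ÷ 2 → quotient 1, remainder 1
2 ÷ 1 → quotient 2, remainder 0

[9; 28, 5, 6, 1, 1, 2]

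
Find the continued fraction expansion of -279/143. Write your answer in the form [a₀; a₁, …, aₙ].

[-2; 20, 2, 3]

-279 = -2·143 + 7, so a_0 = -2
143 = 20·7 + 3, so a_1 = 20
7 = 2·3 + 1, so a_2 = 2
3 = 3·1 + 0, so a_3 = 3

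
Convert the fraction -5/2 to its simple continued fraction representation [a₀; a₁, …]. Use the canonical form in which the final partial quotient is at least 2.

-5 = -3·2 + 1, so a_0 = -3
2 = 2·1 + 0, so a_1 = 2

[-3; 2]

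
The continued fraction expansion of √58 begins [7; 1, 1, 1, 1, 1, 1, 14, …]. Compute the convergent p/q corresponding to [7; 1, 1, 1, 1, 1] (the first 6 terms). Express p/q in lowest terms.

Use the convergent recurrence hₖ = aₖ·hₖ₋₁ + hₖ₋₂ (and likewise for the denominators kₖ):
a_0 = 7: 7/1
a_1 = 1: 8/1
a_2 = 1: 15/2
a_3 = 1: 23/3
a_4 = 1: 38/5
a_5 = 1: 61/8

61/8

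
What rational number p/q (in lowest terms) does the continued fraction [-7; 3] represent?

Start with 3.
-7 + 1/(3/1) = -7 + 1/3 = -20/3

-20/3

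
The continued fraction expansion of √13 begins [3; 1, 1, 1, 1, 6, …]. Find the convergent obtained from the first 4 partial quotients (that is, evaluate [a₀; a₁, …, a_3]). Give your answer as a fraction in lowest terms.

Start with 1.
1 + 1/(1/1) = 1 + 1/1 = 2/1
1 + 1/(2/1) = 1 + 1/2 = 3/2
3 + 1/(3/2) = 3 + 2/3 = 11/3

11/3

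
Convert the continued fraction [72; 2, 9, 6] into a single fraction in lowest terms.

Starting at the tail and folding back:
Start with 6.
9 + 1/(6/1) = 9 + 1/6 = 55/6
2 + 1/(55/6) = 2 + 6/55 = 116/55
72 + 1/(116/55) = 72 + 55/116 = 8407/116

8407/116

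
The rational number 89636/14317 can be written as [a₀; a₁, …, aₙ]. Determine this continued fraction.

⌊89636/14317⌋ = 6, remainder 3734
⌊14317/3734⌋ = 3, remainder 3115
⌊3734/3115⌋ = 1, remainder 619
⌊3115/619⌋ = 5, remainder 20
⌊619/20⌋ = 30, remainder 19
⌊20/19⌋ = 1, remainder 1
⌊19/1⌋ = 19, remainder 0

[6; 3, 1, 5, 30, 1, 19]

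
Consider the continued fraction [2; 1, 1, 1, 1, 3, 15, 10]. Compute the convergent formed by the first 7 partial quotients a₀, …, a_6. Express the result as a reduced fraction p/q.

Start with 15.
3 + 1/(15/1) = 3 + 1/15 = 46/15
1 + 1/(46/15) = 1 + 15/46 = 61/46
1 + 1/(61/46) = 1 + 46/61 = 107/61
1 + 1/(107/61) = 1 + 61/107 = 168/107
1 + 1/(168/107) = 1 + 107/168 = 275/168
2 + 1/(275/168) = 2 + 168/275 = 718/275

718/275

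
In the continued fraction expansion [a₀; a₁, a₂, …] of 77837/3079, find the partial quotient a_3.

1

77837 = 25·3079 + 862, so a_0 = 25
3079 = 3·862 + 493, so a_1 = 3
862 = 1·493 + 369, so a_2 = 1
493 = 1·369 + 124, so a_3 = 1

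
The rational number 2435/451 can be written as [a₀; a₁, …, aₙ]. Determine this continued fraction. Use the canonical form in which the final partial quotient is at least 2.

Repeatedly divide and take the remainder:
⌊2435/451⌋ = 5, remainder 180
⌊451/180⌋ = 2, remainder 91
⌊180/91⌋ = 1, remainder 89
⌊91/89⌋ = 1, remainder 2
⌊89/2⌋ = 44, remainder 1
⌊2/1⌋ = 2, remainder 0

[5; 2, 1, 1, 44, 2]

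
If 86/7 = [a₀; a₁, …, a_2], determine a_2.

⌊86/7⌋ = 12, remainder 2
⌊7/2⌋ = 3, remainder 1
⌊2/1⌋ = 2, remainder 0

2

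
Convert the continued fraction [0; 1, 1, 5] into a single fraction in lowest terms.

6/11

Start with 5.
1 + 1/(5/1) = 1 + 1/5 = 6/5
1 + 1/(6/5) = 1 + 5/6 = 11/6
0 + 1/(11/6) = 0 + 6/11 = 6/11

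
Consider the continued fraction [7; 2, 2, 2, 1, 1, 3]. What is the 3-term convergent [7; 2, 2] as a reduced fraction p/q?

37/5

a_0 = 7: 7/1
a_1 = 2: 15/2
a_2 = 2: 37/5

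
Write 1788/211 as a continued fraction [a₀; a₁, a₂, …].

[8; 2, 9, 11]

⌊1788/211⌋ = 8, remainder 100
⌊211/100⌋ = 2, remainder 11
⌊100/11⌋ = 9, remainder 1
⌊11/1⌋ = 11, remainder 0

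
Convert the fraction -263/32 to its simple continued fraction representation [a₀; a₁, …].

[-9; 1, 3, 1, 1, 3]

-263 ÷ 32 → quotient -9, remainder 25
32 ÷ 25 → quotient 1, remainder 7
25 ÷ 7 → quotient 3, remainder 4
7 ÷ 4 → quotient 1, remainder 3
4 ÷ 3 → quotient 1, remainder 1
3 ÷ 1 → quotient 3, remainder 0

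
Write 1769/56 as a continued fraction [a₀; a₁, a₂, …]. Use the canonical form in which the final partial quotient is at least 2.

[31; 1, 1, 2, 3, 3]

1769 = 31·56 + 33, so a_0 = 31
56 = 1·33 + 23, so a_1 = 1
33 = 1·23 + 10, so a_2 = 1
23 = 2·10 + 3, so a_3 = 2
10 = 3·3 + 1, so a_4 = 3
3 = 3·1 + 0, so a_5 = 3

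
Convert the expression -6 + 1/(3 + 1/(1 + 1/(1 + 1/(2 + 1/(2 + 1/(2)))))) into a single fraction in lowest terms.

Start with 2.
2 + 1/(2/1) = 2 + 1/2 = 5/2
2 + 1/(5/2) = 2 + 2/5 = 12/5
1 + 1/(12/5) = 1 + 5/12 = 17/12
1 + 1/(17/12) = 1 + 12/17 = 29/17
3 + 1/(29/17) = 3 + 17/29 = 104/29
-6 + 1/(104/29) = -6 + 29/104 = -595/104

-595/104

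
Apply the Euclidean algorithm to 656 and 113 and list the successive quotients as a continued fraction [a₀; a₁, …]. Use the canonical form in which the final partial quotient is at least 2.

[5; 1, 4, 7, 3]

656 = 5·113 + 91, so a_0 = 5
113 = 1·91 + 22, so a_1 = 1
91 = 4·22 + 3, so a_2 = 4
22 = 7·3 + 1, so a_3 = 7
3 = 3·1 + 0, so a_4 = 3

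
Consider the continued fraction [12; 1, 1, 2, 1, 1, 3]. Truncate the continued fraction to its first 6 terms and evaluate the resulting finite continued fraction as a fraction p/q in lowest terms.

151/12

a_0 = 12: 12/1
a_1 = 1: 13/1
a_2 = 1: 25/2
a_3 = 2: 63/5
a_4 = 1: 88/7
a_5 = 1: 151/12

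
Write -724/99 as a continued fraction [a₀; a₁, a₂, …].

[-8; 1, 2, 5, 6]

⌊-724/99⌋ = -8, remainder 68
⌊99/68⌋ = 1, remainder 31
⌊68/31⌋ = 2, remainder 6
⌊31/6⌋ = 5, remainder 1
⌊6/1⌋ = 6, remainder 0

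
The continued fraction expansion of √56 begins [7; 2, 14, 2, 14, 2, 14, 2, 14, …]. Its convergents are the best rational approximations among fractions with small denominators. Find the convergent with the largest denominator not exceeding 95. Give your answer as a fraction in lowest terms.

List convergents until the denominator exceeds the bound:
a_0 = 7: 7/1  (≤ bound)
a_1 = 2: 15/2  (≤ bound)
a_2 = 14: 217/29  (≤ bound)
a_3 = 2: 449/60  (≤ bound)
a_4 = 14: 6503/869  (> 95, stop)

449/60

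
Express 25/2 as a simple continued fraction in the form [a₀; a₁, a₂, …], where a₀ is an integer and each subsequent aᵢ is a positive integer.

[12; 2]

25 ÷ 2 → quotient 12, remainder 1
2 ÷ 1 → quotient 2, remainder 0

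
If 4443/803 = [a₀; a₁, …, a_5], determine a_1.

1

Run the Euclidean algorithm, recording each quotient:
4443 = 5·803 + 428, so a_0 = 5
803 = 1·428 + 375, so a_1 = 1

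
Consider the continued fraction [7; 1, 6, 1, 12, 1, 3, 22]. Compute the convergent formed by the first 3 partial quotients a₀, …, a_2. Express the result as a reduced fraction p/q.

a_0 = 7: 7/1
a_1 = 1: 8/1
a_2 = 6: 55/7

55/7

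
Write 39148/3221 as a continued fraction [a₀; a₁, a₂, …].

[12; 6, 2, 40, 1, 5]

Run the Euclidean algorithm, recording each quotient:
39148 ÷ 3221 → quotient 12, remainder 496
3221 ÷ 496 → quotient 6, remainder 245
496 ÷ 245 → quotient 2, remainder 6
245 ÷ 6 → quotient 40, remainder 5
6 ÷ 5 → quotient 1, remainder 1
5 ÷ 1 → quotient 5, remainder 0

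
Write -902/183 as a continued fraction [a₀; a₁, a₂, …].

-902 = -5·183 + 13, so a_0 = -5
183 = 14·13 + 1, so a_1 = 14
13 = 13·1 + 0, so a_2 = 13

[-5; 14, 13]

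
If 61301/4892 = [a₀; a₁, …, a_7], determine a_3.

⌊61301/4892⌋ = 12, remainder 2597
⌊4892/2597⌋ = 1, remainder 2295
⌊2597/2295⌋ = 1, remainder 302
⌊2295/302⌋ = 7, remainder 181

7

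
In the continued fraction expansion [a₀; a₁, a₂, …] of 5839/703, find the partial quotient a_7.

3

5839 ÷ 703 → quotient 8, remainder 215
703 ÷ 215 → quotient 3, remainder 58
215 ÷ 58 → quotient 3, remainder 41
58 ÷ 41 → quotient 1, remainder 17
41 ÷ 17 → quotient 2, remainder 7
17 ÷ 7 → quotient 2, remainder 3
7 ÷ 3 → quotient 2, remainder 1
3 ÷ 1 → quotient 3, remainder 0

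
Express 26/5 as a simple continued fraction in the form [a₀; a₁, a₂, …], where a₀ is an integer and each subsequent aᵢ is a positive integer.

Apply division with remainder until the remainder is 0:
⌊26/5⌋ = 5, remainder 1
⌊5/1⌋ = 5, remainder 0

[5; 5]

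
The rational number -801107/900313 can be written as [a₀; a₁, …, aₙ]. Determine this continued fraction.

-801107 ÷ 900313 → quotient -1, remainder 99206
900313 ÷ 99206 → quotient 9, remainder 7459
99206 ÷ 7459 → quotient 13, remainder 2239
7459 ÷ 2239 → quotient 3, remainder 742
2239 ÷ 742 → quotient 3, remainder 13
742 ÷ 13 → quotient 57, remainder 1
13 ÷ 1 → quotient 13, remainder 0

[-1; 9, 13, 3, 3, 57, 13]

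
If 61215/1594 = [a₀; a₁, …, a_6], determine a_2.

⌊61215/1594⌋ = 38, remainder 643
⌊1594/643⌋ = 2, remainder 308
⌊643/308⌋ = 2, remainder 27

2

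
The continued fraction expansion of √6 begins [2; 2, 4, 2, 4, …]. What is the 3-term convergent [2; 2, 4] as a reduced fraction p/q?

Start with 4.
2 + 1/(4/1) = 2 + 1/4 = 9/4
2 + 1/(9/4) = 2 + 4/9 = 22/9

22/9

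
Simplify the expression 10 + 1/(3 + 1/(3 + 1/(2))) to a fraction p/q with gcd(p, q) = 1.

237/23

Compute successive convergents:
a_0 = 10: 10/1
a_1 = 3: 31/3
a_2 = 3: 103/10
a_3 = 2: 237/23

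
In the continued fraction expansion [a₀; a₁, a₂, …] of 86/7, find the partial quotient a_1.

3

86 ÷ 7 → quotient 12, remainder 2
7 ÷ 2 → quotient 3, remainder 1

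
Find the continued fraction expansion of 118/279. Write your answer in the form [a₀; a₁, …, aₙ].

[0; 2, 2, 1, 2, 1, 10]

Apply division with remainder until the remainder is 0:
118 ÷ 279 → quotient 0, remainder 118
279 ÷ 118 → quotient 2, remainder 43
118 ÷ 43 → quotient 2, remainder 32
43 ÷ 32 → quotient 1, remainder 11
32 ÷ 11 → quotient 2, remainder 10
11 ÷ 10 → quotient 1, remainder 1
10 ÷ 1 → quotient 10, remainder 0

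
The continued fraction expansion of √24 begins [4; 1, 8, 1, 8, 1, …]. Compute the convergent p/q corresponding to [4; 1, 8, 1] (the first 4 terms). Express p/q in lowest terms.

49/10

Collapse the nested fraction from the inside out:
Start with 1.
8 + 1/(1/1) = 8 + 1/1 = 9/1
1 + 1/(9/1) = 1 + 1/9 = 10/9
4 + 1/(10/9) = 4 + 9/10 = 49/10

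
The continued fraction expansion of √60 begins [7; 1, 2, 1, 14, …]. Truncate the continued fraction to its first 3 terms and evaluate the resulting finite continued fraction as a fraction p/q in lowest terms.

23/3

Start with 2.
1 + 1/(2/1) = 1 + 1/2 = 3/2
7 + 1/(3/2) = 7 + 2/3 = 23/3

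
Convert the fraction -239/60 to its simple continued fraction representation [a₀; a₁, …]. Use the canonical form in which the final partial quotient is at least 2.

Run the Euclidean algorithm, recording each quotient:
⌊-239/60⌋ = -4, remainder 1
⌊60/1⌋ = 60, remainder 0

[-4; 60]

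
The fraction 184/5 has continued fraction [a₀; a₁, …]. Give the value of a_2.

4

Repeatedly divide and take the remainder:
184 ÷ 5 → quotient 36, remainder 4
5 ÷ 4 → quotient 1, remainder 1
4 ÷ 1 → quotient 4, remainder 0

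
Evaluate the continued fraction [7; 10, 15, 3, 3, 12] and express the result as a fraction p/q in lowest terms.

134483/18943

a_0 = 7: 7/1
a_1 = 10: 71/10
a_2 = 15: 1072/151
a_3 = 3: 3287/463
a_4 = 3: 10933/1540
a_5 = 12: 134483/18943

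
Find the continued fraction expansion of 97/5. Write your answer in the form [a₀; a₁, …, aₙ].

97 ÷ 5 → quotient 19, remainder 2
5 ÷ 2 → quotient 2, remainder 1
2 ÷ 1 → quotient 2, remainder 0

[19; 2, 2]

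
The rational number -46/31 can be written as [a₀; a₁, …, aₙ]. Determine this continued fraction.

[-2; 1, 1, 15]

Repeatedly divide and take the remainder:
-46 = -2·31 + 16, so a_0 = -2
31 = 1·16 + 15, so a_1 = 1
16 = 1·15 + 1, so a_2 = 1
15 = 15·1 + 0, so a_3 = 15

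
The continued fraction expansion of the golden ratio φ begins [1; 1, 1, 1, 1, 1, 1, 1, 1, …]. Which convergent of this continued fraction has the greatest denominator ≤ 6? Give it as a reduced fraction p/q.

8/5

a_0 = 1: 1/1  (≤ bound)
a_1 = 1: 2/1  (≤ bound)
a_2 = 1: 3/2  (≤ bound)
a_3 = 1: 5/3  (≤ bound)
a_4 = 1: 8/5  (≤ bound)
a_5 = 1: 13/8  (> 6, stop)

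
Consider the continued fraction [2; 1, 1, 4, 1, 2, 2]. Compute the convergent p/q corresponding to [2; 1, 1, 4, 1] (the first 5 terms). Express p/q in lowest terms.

Start with 1.
4 + 1/(1/1) = 4 + 1/1 = 5/1
1 + 1/(5/1) = 1 + 1/5 = 6/5
1 + 1/(6/5) = 1 + 5/6 = 11/6
2 + 1/(11/6) = 2 + 6/11 = 28/11

28/11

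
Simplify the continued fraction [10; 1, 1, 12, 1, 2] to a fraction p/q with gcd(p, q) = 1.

Start with 2.
1 + 1/(2/1) = 1 + 1/2 = 3/2
12 + 1/(3/2) = 12 + 2/3 = 38/3
1 + 1/(38/3) = 1 + 3/38 = 41/38
1 + 1/(41/38) = 1 + 38/41 = 79/41
10 + 1/(79/41) = 10 + 41/79 = 831/79

831/79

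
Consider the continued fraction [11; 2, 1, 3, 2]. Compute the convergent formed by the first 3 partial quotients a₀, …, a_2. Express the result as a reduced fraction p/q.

34/3

Start with 1.
2 + 1/(1/1) = 2 + 1/1 = 3/1
11 + 1/(3/1) = 11 + 1/3 = 34/3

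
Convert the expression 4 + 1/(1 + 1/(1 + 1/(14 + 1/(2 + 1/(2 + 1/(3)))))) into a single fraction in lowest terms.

2290/507

Compute successive convergents:
a_0 = 4: 4/1
a_1 = 1: 5/1
a_2 = 1: 9/2
a_3 = 14: 131/29
a_4 = 2: 271/60
a_5 = 2: 673/149
a_6 = 3: 2290/507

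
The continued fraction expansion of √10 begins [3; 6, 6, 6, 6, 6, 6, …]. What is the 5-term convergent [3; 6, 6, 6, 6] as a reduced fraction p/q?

a_0 = 3: 3/1
a_1 = 6: 19/6
a_2 = 6: 117/37
a_3 = 6: 721/228
a_4 = 6: 4443/1405

4443/1405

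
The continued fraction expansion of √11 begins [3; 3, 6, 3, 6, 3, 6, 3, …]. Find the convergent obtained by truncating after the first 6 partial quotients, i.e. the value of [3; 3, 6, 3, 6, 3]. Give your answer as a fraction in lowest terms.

3970/1197

a_0 = 3: 3/1
a_1 = 3: 10/3
a_2 = 6: 63/19
a_3 = 3: 199/60
a_4 = 6: 1257/379
a_5 = 3: 3970/1197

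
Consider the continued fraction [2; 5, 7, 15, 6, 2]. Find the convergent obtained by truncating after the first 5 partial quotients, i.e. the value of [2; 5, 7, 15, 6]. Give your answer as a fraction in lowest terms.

Build up convergents one term at a time:
a_0 = 2: 2/1
a_1 = 5: 11/5
a_2 = 7: 79/36
a_3 = 15: 1196/545
a_4 = 6: 7255/3306

7255/3306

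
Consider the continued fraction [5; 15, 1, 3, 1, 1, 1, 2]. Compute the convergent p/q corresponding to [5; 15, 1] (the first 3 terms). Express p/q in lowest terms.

81/16

Build up convergents one term at a time:
a_0 = 5: 5/1
a_1 = 15: 76/15
a_2 = 1: 81/16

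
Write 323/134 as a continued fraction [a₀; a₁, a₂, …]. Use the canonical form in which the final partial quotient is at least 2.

323 = 2·134 + 55, so a_0 = 2
134 = 2·55 + 24, so a_1 = 2
55 = 2·24 + 7, so a_2 = 2
24 = 3·7 + 3, so a_3 = 3
7 = 2·3 + 1, so a_4 = 2
3 = 3·1 + 0, so a_5 = 3

[2; 2, 2, 3, 2, 3]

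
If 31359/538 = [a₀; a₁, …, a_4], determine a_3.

Repeatedly divide and take the remainder:
31359 = 58·538 + 155, so a_0 = 58
538 = 3·155 + 73, so a_1 = 3
155 = 2·73 + 9, so a_2 = 2
73 = 8·9 + 1, so a_3 = 8

8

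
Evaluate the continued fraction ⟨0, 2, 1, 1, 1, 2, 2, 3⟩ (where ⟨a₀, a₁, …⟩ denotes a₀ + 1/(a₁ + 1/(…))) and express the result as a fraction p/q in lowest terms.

65/171

Start with 3.
2 + 1/(3/1) = 2 + 1/3 = 7/3
2 + 1/(7/3) = 2 + 3/7 = 17/7
1 + 1/(17/7) = 1 + 7/17 = 24/17
1 + 1/(24/17) = 1 + 17/24 = 41/24
1 + 1/(41/24) = 1 + 24/41 = 65/41
2 + 1/(65/41) = 2 + 41/65 = 171/65
0 + 1/(171/65) = 0 + 65/171 = 65/171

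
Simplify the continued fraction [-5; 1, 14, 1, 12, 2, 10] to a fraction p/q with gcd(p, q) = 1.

Use the convergent recurrence hₖ = aₖ·hₖ₋₁ + hₖ₋₂ (and likewise for the denominators kₖ):
a_0 = -5: -5/1
a_1 = 1: -4/1
a_2 = 14: -61/15
a_3 = 1: -65/16
a_4 = 12: -841/207
a_5 = 2: -1747/430
a_6 = 10: -18311/4507

-18311/4507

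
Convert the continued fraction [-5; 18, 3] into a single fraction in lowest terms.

-272/55

a_0 = -5: -5/1
a_1 = 18: -89/18
a_2 = 3: -272/55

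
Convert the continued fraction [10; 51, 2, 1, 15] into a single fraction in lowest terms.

24177/2413

Start with 15.
1 + 1/(15/1) = 1 + 1/15 = 16/15
2 + 1/(16/15) = 2 + 15/16 = 47/16
51 + 1/(47/16) = 51 + 16/47 = 2413/47
10 + 1/(2413/47) = 10 + 47/2413 = 24177/2413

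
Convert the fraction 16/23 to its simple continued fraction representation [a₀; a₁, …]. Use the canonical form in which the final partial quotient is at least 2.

16 ÷ 23 → quotient 0, remainder 16
23 ÷ 16 → quotient 1, remainder 7
16 ÷ 7 → quotient 2, remainder 2
7 ÷ 2 → quotient 3, remainder 1
2 ÷ 1 → quotient 2, remainder 0

[0; 1, 2, 3, 2]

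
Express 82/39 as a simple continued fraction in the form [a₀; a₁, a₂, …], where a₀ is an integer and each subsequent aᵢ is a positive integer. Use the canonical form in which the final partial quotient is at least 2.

⌊82/39⌋ = 2, remainder 4
⌊39/4⌋ = 9, remainder 3
⌊4/3⌋ = 1, remainder 1
⌊3/1⌋ = 3, remainder 0

[2; 9, 1, 3]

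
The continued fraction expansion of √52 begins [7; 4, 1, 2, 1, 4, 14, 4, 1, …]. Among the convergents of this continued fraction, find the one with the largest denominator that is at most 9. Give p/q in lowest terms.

36/5

a_0 = 7: 7/1  (≤ bound)
a_1 = 4: 29/4  (≤ bound)
a_2 = 1: 36/5  (≤ bound)
a_3 = 2: 101/14  (> 9, stop)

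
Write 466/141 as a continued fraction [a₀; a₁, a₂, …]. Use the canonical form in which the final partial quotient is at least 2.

466 = 3·141 + 43, so a_0 = 3
141 = 3·43 + 12, so a_1 = 3
43 = 3·12 + 7, so a_2 = 3
12 = 1·7 + 5, so a_3 = 1
7 = 1·5 + 2, so a_4 = 1
5 = 2·2 + 1, so a_5 = 2
2 = 2·1 + 0, so a_6 = 2

[3; 3, 3, 1, 1, 2, 2]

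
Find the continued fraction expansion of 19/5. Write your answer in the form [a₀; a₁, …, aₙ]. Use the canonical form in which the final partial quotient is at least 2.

Repeatedly divide and take the remainder:
19 = 3·5 + 4, so a_0 = 3
5 = 1·4 + 1, so a_1 = 1
4 = 4·1 + 0, so a_2 = 4

[3; 1, 4]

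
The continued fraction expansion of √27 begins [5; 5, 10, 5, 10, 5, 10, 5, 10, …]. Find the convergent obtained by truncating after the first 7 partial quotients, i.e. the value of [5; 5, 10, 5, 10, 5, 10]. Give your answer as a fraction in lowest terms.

716035/137801

Collapse the nested fraction from the inside out:
Start with 10.
5 + 1/(10/1) = 5 + 1/10 = 51/10
10 + 1/(51/10) = 10 + 10/51 = 520/51
5 + 1/(520/51) = 5 + 51/520 = 2651/520
10 + 1/(2651/520) = 10 + 520/2651 = 27030/2651
5 + 1/(27030/2651) = 5 + 2651/27030 = 137801/27030
5 + 1/(137801/27030) = 5 + 27030/137801 = 716035/137801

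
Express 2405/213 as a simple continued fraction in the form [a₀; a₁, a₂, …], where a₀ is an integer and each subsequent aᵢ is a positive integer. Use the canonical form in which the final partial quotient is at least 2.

2405 = 11·213 + 62, so a_0 = 11
213 = 3·62 + 27, so a_1 = 3
62 = 2·27 + 8, so a_2 = 2
27 = 3·8 + 3, so a_3 = 3
8 = 2·3 + 2, so a_4 = 2
3 = 1·2 + 1, so a_5 = 1
2 = 2·1 + 0, so a_6 = 2

[11; 3, 2, 3, 2, 1, 2]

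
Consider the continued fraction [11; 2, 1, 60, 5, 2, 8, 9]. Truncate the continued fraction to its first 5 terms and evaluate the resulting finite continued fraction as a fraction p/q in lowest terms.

Start with 5.
60 + 1/(5/1) = 60 + 1/5 = 301/5
1 + 1/(301/5) = 1 + 5/301 = 306/301
2 + 1/(306/301) = 2 + 301/306 = 913/306
11 + 1/(913/306) = 11 + 306/913 = 10349/913

10349/913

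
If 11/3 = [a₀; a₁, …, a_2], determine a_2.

2

11 ÷ 3 → quotient 3, remainder 2
3 ÷ 2 → quotient 1, remainder 1
2 ÷ 1 → quotient 2, remainder 0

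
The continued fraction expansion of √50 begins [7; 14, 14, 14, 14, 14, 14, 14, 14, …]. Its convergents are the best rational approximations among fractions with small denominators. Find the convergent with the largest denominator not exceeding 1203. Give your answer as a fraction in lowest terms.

a_0 = 7: 7/1  (≤ bound)
a_1 = 14: 99/14  (≤ bound)
a_2 = 14: 1393/197  (≤ bound)
a_3 = 14: 19601/2772  (> 1203, stop)

1393/197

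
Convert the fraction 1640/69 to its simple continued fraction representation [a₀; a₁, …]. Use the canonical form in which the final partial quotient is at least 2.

1640 ÷ 69 → quotient 23, remainder 53
69 ÷ 53 → quotient 1, remainder 16
53 ÷ 16 → quotient 3, remainder 5
16 ÷ 5 → quotient 3, remainder 1
5 ÷ 1 → quotient 5, remainder 0

[23; 1, 3, 3, 5]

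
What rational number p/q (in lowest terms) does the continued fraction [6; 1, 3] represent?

27/4

Start with 3.
1 + 1/(3/1) = 1 + 1/3 = 4/3
6 + 1/(4/3) = 6 + 3/4 = 27/4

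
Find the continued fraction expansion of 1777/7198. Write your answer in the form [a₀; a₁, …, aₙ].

[0; 4, 19, 1, 2, 1, 10, 2]

Run the Euclidean algorithm, recording each quotient:
⌊1777/7198⌋ = 0, remainder 1777
⌊7198/1777⌋ = 4, remainder 90
⌊1777/90⌋ = 19, remainder 67
⌊90/67⌋ = 1, remainder 23
⌊67/23⌋ = 2, remainder 21
⌊23/21⌋ = 1, remainder 2
⌊21/2⌋ = 10, remainder 1
⌊2/1⌋ = 2, remainder 0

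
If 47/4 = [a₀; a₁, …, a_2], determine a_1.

Apply division with remainder until the remainder is 0:
47 ÷ 4 → quotient 11, remainder 3
4 ÷ 3 → quotient 1, remainder 1

1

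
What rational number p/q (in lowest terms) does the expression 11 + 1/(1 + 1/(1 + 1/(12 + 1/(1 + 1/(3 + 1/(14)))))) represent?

17405/1511

Use the convergent recurrence hₖ = aₖ·hₖ₋₁ + hₖ₋₂ (and likewise for the denominators kₖ):
a_0 = 11: 11/1
a_1 = 1: 12/1
a_2 = 1: 23/2
a_3 = 12: 288/25
a_4 = 1: 311/27
a_5 = 3: 1221/106
a_6 = 14: 17405/1511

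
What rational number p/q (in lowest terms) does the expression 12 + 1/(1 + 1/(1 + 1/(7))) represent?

188/15

Use the convergent recurrence hₖ = aₖ·hₖ₋₁ + hₖ₋₂ (and likewise for the denominators kₖ):
a_0 = 12: 12/1
a_1 = 1: 13/1
a_2 = 1: 25/2
a_3 = 7: 188/15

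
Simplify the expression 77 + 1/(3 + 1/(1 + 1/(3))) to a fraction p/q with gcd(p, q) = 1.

Collapse the nested fraction from the inside out:
Start with 3.
1 + 1/(3/1) = 1 + 1/3 = 4/3
3 + 1/(4/3) = 3 + 3/4 = 15/4
77 + 1/(15/4) = 77 + 4/15 = 1159/15

1159/15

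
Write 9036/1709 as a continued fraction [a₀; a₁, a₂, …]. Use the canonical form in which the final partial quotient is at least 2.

[5; 3, 2, 12, 2, 2, 1, 2]

9036 ÷ 1709 → quotient 5, remainder 491
1709 ÷ 491 → quotient 3, remainder 236
491 ÷ 236 → quotient 2, remainder 19
236 ÷ 19 → quotient 12, remainder 8
19 ÷ 8 → quotient 2, remainder 3
8 ÷ 3 → quotient 2, remainder 2
3 ÷ 2 → quotient 1, remainder 1
2 ÷ 1 → quotient 2, remainder 0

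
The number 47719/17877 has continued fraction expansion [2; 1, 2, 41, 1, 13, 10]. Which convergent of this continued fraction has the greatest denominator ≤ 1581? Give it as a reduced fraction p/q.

a_0 = 2: 2/1  (≤ bound)
a_1 = 1: 3/1  (≤ bound)
a_2 = 2: 8/3  (≤ bound)
a_3 = 41: 331/124  (≤ bound)
a_4 = 1: 339/127  (≤ bound)
a_5 = 13: 4738/1775  (> 1581, stop)

339/127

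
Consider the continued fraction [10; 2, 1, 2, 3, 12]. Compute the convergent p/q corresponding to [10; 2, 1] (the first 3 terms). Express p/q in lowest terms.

Compute successive convergents:
a_0 = 10: 10/1
a_1 = 2: 21/2
a_2 = 1: 31/3

31/3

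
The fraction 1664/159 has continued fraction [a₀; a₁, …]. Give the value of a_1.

1664 = 10·159 + 74, so a_0 = 10
159 = 2·74 + 11, so a_1 = 2

2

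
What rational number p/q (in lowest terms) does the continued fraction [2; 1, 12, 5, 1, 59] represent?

13822/4727

a_0 = 2: 2/1
a_1 = 1: 3/1
a_2 = 12: 38/13
a_3 = 5: 193/66
a_4 = 1: 231/79
a_5 = 59: 13822/4727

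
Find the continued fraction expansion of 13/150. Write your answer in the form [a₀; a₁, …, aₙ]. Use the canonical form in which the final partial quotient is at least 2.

⌊13/150⌋ = 0, remainder 13
⌊150/13⌋ = 11, remainder 7
⌊13/7⌋ = 1, remainder 6
⌊7/6⌋ = 1, remainder 1
⌊6/1⌋ = 6, remainder 0

[0; 11, 1, 1, 6]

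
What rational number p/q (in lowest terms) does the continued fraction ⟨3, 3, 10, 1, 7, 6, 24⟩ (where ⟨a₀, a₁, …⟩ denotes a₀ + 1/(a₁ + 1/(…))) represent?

a_0 = 3: 3/1
a_1 = 3: 10/3
a_2 = 10: 103/31
a_3 = 1: 113/34
a_4 = 7: 894/269
a_5 = 6: 5477/1648
a_6 = 24: 132342/39821

132342/39821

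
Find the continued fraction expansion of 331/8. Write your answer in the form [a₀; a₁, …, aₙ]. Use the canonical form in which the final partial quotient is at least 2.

[41; 2, 1, 2]

Run the Euclidean algorithm, recording each quotient:
331 = 41·8 + 3, so a_0 = 41
8 = 2·3 + 2, so a_1 = 2
3 = 1·2 + 1, so a_2 = 1
2 = 2·1 + 0, so a_3 = 2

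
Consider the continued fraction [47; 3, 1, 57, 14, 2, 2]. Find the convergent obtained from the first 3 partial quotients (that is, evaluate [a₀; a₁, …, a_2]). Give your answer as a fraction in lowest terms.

Build up convergents one term at a time:
a_0 = 47: 47/1
a_1 = 3: 142/3
a_2 = 1: 189/4

189/4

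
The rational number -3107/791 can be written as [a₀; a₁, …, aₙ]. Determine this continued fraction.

-3107 = -4·791 + 57, so a_0 = -4
791 = 13·57 + 50, so a_1 = 13
57 = 1·50 + 7, so a_2 = 1
50 = 7·7 + 1, so a_3 = 7
7 = 7·1 + 0, so a_4 = 7

[-4; 13, 1, 7, 7]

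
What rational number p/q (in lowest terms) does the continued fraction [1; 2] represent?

3/2

a_0 = 1: 1/1
a_1 = 2: 3/2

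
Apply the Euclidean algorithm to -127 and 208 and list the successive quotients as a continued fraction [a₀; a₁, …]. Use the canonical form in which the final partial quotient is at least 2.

-127 = -1·208 + 81, so a_0 = -1
208 = 2·81 + 46, so a_1 = 2
81 = 1·46 + 35, so a_2 = 1
46 = 1·35 + 11, so a_3 = 1
35 = 3·11 + 2, so a_4 = 3
11 = 5·2 + 1, so a_5 = 5
2 = 2·1 + 0, so a_6 = 2

[-1; 2, 1, 1, 3, 5, 2]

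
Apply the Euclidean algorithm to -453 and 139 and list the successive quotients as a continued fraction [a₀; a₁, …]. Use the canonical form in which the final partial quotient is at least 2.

⌊-453/139⌋ = -4, remainder 103
⌊139/103⌋ = 1, remainder 36
⌊103/36⌋ = 2, remainder 31
⌊36/31⌋ = 1, remainder 5
⌊31/5⌋ = 6, remainder 1
⌊5/1⌋ = 5, remainder 0

[-4; 1, 2, 1, 6, 5]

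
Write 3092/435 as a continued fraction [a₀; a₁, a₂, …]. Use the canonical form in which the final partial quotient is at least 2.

Apply division with remainder until the remainder is 0:
⌊3092/435⌋ = 7, remainder 47
⌊435/47⌋ = 9, remainder 12
⌊47/12⌋ = 3, remainder 11
⌊12/11⌋ = 1, remainder 1
⌊11/1⌋ = 11, remainder 0

[7; 9, 3, 1, 11]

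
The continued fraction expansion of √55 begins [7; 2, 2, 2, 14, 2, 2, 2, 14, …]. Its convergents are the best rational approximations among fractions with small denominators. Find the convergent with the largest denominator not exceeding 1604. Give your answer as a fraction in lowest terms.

6593/889

List convergents until the denominator exceeds the bound:
a_0 = 7: 7/1  (≤ bound)
a_1 = 2: 15/2  (≤ bound)
a_2 = 2: 37/5  (≤ bound)
a_3 = 2: 89/12  (≤ bound)
a_4 = 14: 1283/173  (≤ bound)
a_5 = 2: 2655/358  (≤ bound)
a_6 = 2: 6593/889  (≤ bound)
a_7 = 2: 15841/2136  (> 1604, stop)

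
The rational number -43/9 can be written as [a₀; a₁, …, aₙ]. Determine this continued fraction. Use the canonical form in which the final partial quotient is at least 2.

[-5; 4, 2]

Apply division with remainder until the remainder is 0:
-43 = -5·9 + 2, so a_0 = -5
9 = 4·2 + 1, so a_1 = 4
2 = 2·1 + 0, so a_2 = 2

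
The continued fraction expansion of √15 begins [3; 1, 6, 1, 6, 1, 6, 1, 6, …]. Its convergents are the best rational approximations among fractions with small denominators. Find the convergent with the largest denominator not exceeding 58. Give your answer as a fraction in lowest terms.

a_0 = 3: 3/1  (≤ bound)
a_1 = 1: 4/1  (≤ bound)
a_2 = 6: 27/7  (≤ bound)
a_3 = 1: 31/8  (≤ bound)
a_4 = 6: 213/55  (≤ bound)
a_5 = 1: 244/63  (> 58, stop)

213/55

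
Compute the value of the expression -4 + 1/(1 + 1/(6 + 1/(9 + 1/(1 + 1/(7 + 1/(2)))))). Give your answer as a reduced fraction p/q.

Use the convergent recurrence hₖ = aₖ·hₖ₋₁ + hₖ₋₂ (and likewise for the denominators kₖ):
a_0 = -4: -4/1
a_1 = 1: -3/1
a_2 = 6: -22/7
a_3 = 9: -201/64
a_4 = 1: -223/71
a_5 = 7: -1762/561
a_6 = 2: -3747/1193

-3747/1193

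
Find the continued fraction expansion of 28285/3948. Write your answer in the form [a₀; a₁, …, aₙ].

[7; 6, 12, 54]

28285 ÷ 3948 → quotient 7, remainder 649
3948 ÷ 649 → quotient 6, remainder 54
649 ÷ 54 → quotient 12, remainder 1
54 ÷ 1 → quotient 54, remainder 0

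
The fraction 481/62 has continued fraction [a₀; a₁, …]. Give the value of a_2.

3

Repeatedly divide and take the remainder:
⌊481/62⌋ = 7, remainder 47
⌊62/47⌋ = 1, remainder 15
⌊47/15⌋ = 3, remainder 2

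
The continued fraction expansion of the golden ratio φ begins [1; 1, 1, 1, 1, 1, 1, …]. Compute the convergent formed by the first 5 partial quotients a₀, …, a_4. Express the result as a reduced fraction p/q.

8/5

Use the convergent recurrence hₖ = aₖ·hₖ₋₁ + hₖ₋₂ (and likewise for the denominators kₖ):
a_0 = 1: 1/1
a_1 = 1: 2/1
a_2 = 1: 3/2
a_3 = 1: 5/3
a_4 = 1: 8/5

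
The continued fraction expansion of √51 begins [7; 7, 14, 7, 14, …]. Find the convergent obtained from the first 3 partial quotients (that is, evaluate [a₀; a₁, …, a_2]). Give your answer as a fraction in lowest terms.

707/99

a_0 = 7: 7/1
a_1 = 7: 50/7
a_2 = 14: 707/99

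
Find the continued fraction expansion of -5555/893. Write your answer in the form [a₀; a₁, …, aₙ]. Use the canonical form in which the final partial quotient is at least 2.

-5555 ÷ 893 → quotient -7, remainder 696
893 ÷ 696 → quotient 1, remainder 197
696 ÷ 197 → quotient 3, remainder 105
197 ÷ 105 → quotient 1, remainder 92
105 ÷ 92 → quotient 1, remainder 13
92 ÷ 13 → quotient 7, remainder 1
13 ÷ 1 → quotient 13, remainder 0

[-7; 1, 3, 1, 1, 7, 13]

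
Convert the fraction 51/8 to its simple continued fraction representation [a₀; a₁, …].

Run the Euclidean algorithm, recording each quotient:
51 ÷ 8 → quotient 6, remainder 3
8 ÷ 3 → quotient 2, remainder 2
3 ÷ 2 → quotient 1, remainder 1
2 ÷ 1 → quotient 2, remainder 0

[6; 2, 1, 2]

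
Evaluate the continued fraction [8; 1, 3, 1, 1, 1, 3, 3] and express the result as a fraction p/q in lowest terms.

1467/167

Build up convergents one term at a time:
a_0 = 8: 8/1
a_1 = 1: 9/1
a_2 = 3: 35/4
a_3 = 1: 44/5
a_4 = 1: 79/9
a_5 = 1: 123/14
a_6 = 3: 448/51
a_7 = 3: 1467/167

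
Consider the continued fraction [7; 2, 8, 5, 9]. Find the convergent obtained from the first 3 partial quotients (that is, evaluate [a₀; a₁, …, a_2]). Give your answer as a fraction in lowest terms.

Compute successive convergents:
a_0 = 7: 7/1
a_1 = 2: 15/2
a_2 = 8: 127/17

127/17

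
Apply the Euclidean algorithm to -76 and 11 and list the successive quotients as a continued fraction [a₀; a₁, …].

[-7; 11]

Repeatedly divide and take the remainder:
-76 = -7·11 + 1, so a_0 = -7
11 = 11·1 + 0, so a_1 = 11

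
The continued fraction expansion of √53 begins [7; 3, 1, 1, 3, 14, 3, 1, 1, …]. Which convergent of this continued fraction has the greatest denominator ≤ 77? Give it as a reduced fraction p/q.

a_0 = 7: 7/1  (≤ bound)
a_1 = 3: 22/3  (≤ bound)
a_2 = 1: 29/4  (≤ bound)
a_3 = 1: 51/7  (≤ bound)
a_4 = 3: 182/25  (≤ bound)
a_5 = 14: 2599/357  (> 77, stop)

182/25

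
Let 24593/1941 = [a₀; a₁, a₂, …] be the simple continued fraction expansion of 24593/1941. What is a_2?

2

Repeatedly divide and take the remainder:
24593 = 12·1941 + 1301, so a_0 = 12
1941 = 1·1301 + 640, so a_1 = 1
1301 = 2·640 + 21, so a_2 = 2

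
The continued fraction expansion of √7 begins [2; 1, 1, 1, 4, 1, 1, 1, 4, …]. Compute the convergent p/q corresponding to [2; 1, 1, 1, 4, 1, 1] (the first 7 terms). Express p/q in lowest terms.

Build up convergents one term at a time:
a_0 = 2: 2/1
a_1 = 1: 3/1
a_2 = 1: 5/2
a_3 = 1: 8/3
a_4 = 4: 37/14
a_5 = 1: 45/17
a_6 = 1: 82/31

82/31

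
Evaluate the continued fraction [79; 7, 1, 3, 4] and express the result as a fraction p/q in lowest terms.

10445/132

Collapse the nested fraction from the inside out:
Start with 4.
3 + 1/(4/1) = 3 + 1/4 = 13/4
1 + 1/(13/4) = 1 + 4/13 = 17/13
7 + 1/(17/13) = 7 + 13/17 = 132/17
79 + 1/(132/17) = 79 + 17/132 = 10445/132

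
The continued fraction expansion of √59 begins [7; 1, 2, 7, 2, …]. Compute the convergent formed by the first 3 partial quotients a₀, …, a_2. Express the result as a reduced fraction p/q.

23/3

Start with 2.
1 + 1/(2/1) = 1 + 1/2 = 3/2
7 + 1/(3/2) = 7 + 2/3 = 23/3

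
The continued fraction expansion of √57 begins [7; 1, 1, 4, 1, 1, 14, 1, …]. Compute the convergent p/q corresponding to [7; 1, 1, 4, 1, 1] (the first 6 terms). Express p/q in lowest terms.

151/20

Work from the innermost term outward:
Start with 1.
1 + 1/(1/1) = 1 + 1/1 = 2/1
4 + 1/(2/1) = 4 + 1/2 = 9/2
1 + 1/(9/2) = 1 + 2/9 = 11/9
1 + 1/(11/9) = 1 + 9/11 = 20/11
7 + 1/(20/11) = 7 + 11/20 = 151/20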